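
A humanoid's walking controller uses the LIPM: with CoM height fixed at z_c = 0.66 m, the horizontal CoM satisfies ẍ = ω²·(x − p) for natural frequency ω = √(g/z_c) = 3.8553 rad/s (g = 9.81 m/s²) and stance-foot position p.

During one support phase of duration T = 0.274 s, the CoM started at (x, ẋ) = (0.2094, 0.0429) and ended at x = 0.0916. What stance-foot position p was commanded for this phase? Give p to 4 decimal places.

p = 0.4249

ωT = 3.8553·0.274 = 1.056352; cosh(ωT) = 1.611792, sinh(ωT) = 1.264070
x(T) = p + (x₀−p)·cosh(ωT) + (ẋ₀/ω)·sinh(ωT) ⇒ p·(1 − cosh) = x(T) − x₀·cosh − (ẋ₀/ω)·sinh
numerator   = 0.0916 − (0.2094)·1.611792 − (0.0429/3.8553)·1.264070 = -0.259975
denominator = 1 − 1.611792 = -0.611792
p = -0.259975 / -0.611792 = 0.4249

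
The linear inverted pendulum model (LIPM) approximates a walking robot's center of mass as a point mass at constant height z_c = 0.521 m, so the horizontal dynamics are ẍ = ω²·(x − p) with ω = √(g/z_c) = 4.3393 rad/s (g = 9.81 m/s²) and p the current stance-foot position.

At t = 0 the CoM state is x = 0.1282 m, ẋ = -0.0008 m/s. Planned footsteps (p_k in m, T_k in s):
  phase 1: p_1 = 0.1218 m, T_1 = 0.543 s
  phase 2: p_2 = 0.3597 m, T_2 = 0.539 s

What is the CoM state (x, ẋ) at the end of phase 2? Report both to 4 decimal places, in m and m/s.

x = -0.5452, ẋ = -3.8272

phase 1: p=0.1218, T=0.543, ωT=2.356240, cosh=5.322990, sinh=5.228214; start (x,ẋ)=(0.128200, -0.000800) → end (x,ẋ)=(0.154903, 0.140937)
phase 2: p=0.3597, T=0.539, ωT=2.338883, cosh=5.233040, sinh=5.136604; start (x,ẋ)=(0.154903, 0.140937) → end (x,ẋ)=(-0.545177, -3.827240)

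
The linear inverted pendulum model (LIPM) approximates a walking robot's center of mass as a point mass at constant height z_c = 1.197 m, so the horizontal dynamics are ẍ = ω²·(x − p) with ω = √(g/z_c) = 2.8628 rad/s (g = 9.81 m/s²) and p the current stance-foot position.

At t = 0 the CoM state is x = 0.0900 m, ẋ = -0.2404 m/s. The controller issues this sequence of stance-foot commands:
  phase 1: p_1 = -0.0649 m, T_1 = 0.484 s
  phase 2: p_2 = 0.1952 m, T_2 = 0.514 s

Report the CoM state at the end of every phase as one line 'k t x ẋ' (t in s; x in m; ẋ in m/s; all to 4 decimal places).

1 0.4840 0.1067 0.3203
2 0.9980 0.2232 0.2118

phase 1: p=-0.0649, T=0.484, ωT=1.385595, cosh=2.123690, sinh=1.873515; start (x,ẋ)=(0.090000, -0.240400) → end (x,ẋ)=(0.106733, 0.320271)
phase 2: p=0.1952, T=0.514, ωT=1.471479, cosh=2.292629, sinh=2.063044; start (x,ẋ)=(0.106733, 0.320271) → end (x,ẋ)=(0.223179, 0.211772)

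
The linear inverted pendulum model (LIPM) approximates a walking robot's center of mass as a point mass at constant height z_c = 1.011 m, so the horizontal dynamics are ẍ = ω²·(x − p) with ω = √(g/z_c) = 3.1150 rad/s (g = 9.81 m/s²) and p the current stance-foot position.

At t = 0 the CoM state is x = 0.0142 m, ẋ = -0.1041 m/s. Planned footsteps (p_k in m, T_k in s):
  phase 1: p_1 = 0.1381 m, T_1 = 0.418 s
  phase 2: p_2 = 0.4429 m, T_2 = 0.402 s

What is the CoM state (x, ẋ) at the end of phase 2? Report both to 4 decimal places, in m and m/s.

phase 1: p=0.1381, T=0.418, ωT=1.302070, cosh=1.974434, sinh=1.702466; start (x,ẋ)=(0.014200, -0.104100) → end (x,ẋ)=(-0.163427, -0.862603)
phase 2: p=0.4429, T=0.402, ωT=1.252230, cosh=1.892001, sinh=1.606134; start (x,ẋ)=(-0.163427, -0.862603) → end (x,ẋ)=(-1.149040, -4.665565)

x = -1.1490, ẋ = -4.6656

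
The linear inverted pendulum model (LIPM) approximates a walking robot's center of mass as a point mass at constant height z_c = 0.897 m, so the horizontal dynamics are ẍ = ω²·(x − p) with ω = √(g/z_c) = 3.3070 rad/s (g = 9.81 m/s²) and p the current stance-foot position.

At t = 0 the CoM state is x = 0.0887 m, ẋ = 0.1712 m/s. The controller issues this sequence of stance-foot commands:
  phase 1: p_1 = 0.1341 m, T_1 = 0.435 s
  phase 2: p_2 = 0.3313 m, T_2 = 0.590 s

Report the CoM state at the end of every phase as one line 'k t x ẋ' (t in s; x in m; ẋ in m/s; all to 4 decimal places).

phase 1: p=0.1341, T=0.435, ωT=1.438545, cosh=2.225916, sinh=1.988643; start (x,ẋ)=(0.088700, 0.171200) → end (x,ẋ)=(0.135993, 0.082506)
phase 2: p=0.3313, T=0.590, ωT=1.951130, cosh=3.589374, sinh=3.447261; start (x,ẋ)=(0.135993, 0.082506) → end (x,ẋ)=(-0.283723, -1.930367)

1 0.4350 0.1360 0.0825
2 1.0250 -0.2837 -1.9304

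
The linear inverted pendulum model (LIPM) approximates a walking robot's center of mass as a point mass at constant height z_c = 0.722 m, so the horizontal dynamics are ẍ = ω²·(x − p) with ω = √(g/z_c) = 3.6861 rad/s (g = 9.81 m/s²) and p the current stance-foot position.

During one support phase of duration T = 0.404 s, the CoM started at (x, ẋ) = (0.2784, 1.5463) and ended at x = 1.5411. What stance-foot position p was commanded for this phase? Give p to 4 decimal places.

p = -0.0075

ωT = 3.6861·0.404 = 1.489184; cosh(ωT) = 2.329517, sinh(ωT) = 2.103961
x(T) = p + (x₀−p)·cosh(ωT) + (ẋ₀/ω)·sinh(ωT) ⇒ p·(1 − cosh) = x(T) − x₀·cosh − (ẋ₀/ω)·sinh
numerator   = 1.5411 − (0.2784)·2.329517 − (1.5463/3.6861)·2.103961 = 0.009962
denominator = 1 − 2.329517 = -1.329517
p = 0.009962 / -1.329517 = -0.0075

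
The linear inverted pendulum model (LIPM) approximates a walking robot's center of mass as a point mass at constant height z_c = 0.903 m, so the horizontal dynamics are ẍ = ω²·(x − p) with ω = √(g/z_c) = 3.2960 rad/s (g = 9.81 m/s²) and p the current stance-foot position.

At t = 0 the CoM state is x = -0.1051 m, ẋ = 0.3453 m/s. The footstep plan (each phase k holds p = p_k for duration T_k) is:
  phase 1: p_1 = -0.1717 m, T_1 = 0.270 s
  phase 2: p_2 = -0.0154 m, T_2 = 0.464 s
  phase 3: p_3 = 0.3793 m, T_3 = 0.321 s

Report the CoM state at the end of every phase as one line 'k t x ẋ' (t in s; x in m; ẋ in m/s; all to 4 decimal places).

1 0.2700 0.0291 0.7135
2 0.7340 0.5681 2.0462
3 1.0550 1.4705 4.0908

phase 1: p=-0.1717, T=0.270, ωT=0.889920, cosh=1.422812, sinh=1.012123; start (x,ẋ)=(-0.105100, 0.345300) → end (x,ẋ)=(0.029093, 0.713472)
phase 2: p=-0.0154, T=0.464, ωT=1.529344, cosh=2.415913, sinh=2.199235; start (x,ẋ)=(0.029093, 0.713472) → end (x,ẋ)=(0.568150, 2.046199)
phase 3: p=0.3793, T=0.321, ωT=1.058016, cosh=1.613897, sinh=1.266753; start (x,ẋ)=(0.568150, 2.046199) → end (x,ẋ)=(1.470501, 4.090843)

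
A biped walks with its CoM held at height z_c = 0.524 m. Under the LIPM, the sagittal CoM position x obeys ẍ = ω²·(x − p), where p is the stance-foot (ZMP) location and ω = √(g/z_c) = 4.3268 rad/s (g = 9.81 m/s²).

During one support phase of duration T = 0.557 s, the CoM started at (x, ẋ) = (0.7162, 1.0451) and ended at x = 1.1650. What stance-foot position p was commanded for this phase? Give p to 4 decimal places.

ωT = 4.3268·0.557 = 2.410028; cosh(ωT) = 5.612041, sinh(ωT) = 5.522228
x(T) = p + (x₀−p)·cosh(ωT) + (ẋ₀/ω)·sinh(ωT) ⇒ p·(1 − cosh) = x(T) − x₀·cosh − (ẋ₀/ω)·sinh
numerator   = 1.1650 − (0.7162)·5.612041 − (1.0451/4.3268)·5.522228 = -4.188188
denominator = 1 − 5.612041 = -4.612041
p = -4.188188 / -4.612041 = 0.9081

p = 0.9081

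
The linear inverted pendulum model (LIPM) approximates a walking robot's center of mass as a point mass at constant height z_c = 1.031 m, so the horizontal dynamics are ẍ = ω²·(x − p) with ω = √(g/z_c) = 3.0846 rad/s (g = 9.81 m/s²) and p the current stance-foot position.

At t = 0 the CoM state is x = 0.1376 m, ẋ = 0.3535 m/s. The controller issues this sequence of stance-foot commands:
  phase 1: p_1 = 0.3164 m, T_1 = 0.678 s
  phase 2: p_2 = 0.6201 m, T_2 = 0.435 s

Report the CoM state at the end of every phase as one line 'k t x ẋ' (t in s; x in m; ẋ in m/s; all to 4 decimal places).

phase 1: p=0.3164, T=0.678, ωT=2.091359, cosh=4.109714, sinh=3.986195; start (x,ẋ)=(0.137600, 0.353500) → end (x,ẋ)=(0.038407, -0.745708)
phase 2: p=0.6201, T=0.435, ωT=1.341801, cosh=2.043651, sinh=1.782277; start (x,ẋ)=(0.038407, -0.745708) → end (x,ẋ)=(-0.999546, -4.721887)

1 0.6780 0.0384 -0.7457
2 1.1130 -0.9995 -4.7219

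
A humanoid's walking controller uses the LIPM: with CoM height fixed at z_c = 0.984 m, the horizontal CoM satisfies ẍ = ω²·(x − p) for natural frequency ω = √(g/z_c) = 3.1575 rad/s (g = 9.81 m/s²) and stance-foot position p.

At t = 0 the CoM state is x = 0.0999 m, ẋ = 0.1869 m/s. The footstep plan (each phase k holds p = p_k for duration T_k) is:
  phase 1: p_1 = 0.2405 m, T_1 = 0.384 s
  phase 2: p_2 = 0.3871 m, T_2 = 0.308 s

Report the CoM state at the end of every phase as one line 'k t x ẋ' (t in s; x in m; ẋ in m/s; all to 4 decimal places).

1 0.3840 0.0739 -0.3382
2 0.6920 -0.2076 -1.6317

phase 1: p=0.2405, T=0.384, ωT=1.212480, cosh=1.829635, sinh=1.532176; start (x,ẋ)=(0.099900, 0.186900) → end (x,ẋ)=(0.073947, -0.338243)
phase 2: p=0.3871, T=0.308, ωT=0.972510, cosh=1.511353, sinh=1.133221; start (x,ẋ)=(0.073947, -0.338243) → end (x,ẋ)=(-0.207580, -1.631712)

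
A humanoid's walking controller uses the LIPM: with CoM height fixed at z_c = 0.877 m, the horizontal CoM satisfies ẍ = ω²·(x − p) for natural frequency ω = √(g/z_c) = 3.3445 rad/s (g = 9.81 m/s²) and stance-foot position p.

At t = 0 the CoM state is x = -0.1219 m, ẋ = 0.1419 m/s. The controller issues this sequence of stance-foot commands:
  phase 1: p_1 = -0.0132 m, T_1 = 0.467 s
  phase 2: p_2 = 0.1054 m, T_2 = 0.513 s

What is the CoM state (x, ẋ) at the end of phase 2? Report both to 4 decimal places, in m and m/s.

phase 1: p=-0.0132, T=0.467, ωT=1.561882, cosh=2.488762, sinh=2.279021; start (x,ẋ)=(-0.121900, 0.141900) → end (x,ẋ)=(-0.187034, -0.475376)
phase 2: p=0.1054, T=0.513, ωT=1.715728, cosh=2.870279, sinh=2.690446; start (x,ẋ)=(-0.187034, -0.475376) → end (x,ẋ)=(-1.116380, -3.995845)

x = -1.1164, ẋ = -3.9958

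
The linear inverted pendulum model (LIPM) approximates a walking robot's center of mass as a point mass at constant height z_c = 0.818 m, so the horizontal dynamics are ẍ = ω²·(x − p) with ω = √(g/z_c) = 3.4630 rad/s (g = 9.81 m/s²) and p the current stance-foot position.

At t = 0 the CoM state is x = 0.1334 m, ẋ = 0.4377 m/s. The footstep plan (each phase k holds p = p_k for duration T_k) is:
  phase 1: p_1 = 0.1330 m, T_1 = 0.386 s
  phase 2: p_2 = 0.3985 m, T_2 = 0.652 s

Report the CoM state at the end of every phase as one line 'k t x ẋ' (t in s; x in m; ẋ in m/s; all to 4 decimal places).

phase 1: p=0.1330, T=0.386, ωT=1.336718, cosh=2.034618, sinh=1.771912; start (x,ẋ)=(0.133400, 0.437700) → end (x,ẋ)=(0.357772, 0.893007)
phase 2: p=0.3985, T=0.652, ωT=2.257876, cosh=4.833664, sinh=4.729092; start (x,ẋ)=(0.357772, 0.893007) → end (x,ẋ)=(1.421128, 3.649493)

1 0.3860 0.3578 0.8930
2 1.0380 1.4211 3.6495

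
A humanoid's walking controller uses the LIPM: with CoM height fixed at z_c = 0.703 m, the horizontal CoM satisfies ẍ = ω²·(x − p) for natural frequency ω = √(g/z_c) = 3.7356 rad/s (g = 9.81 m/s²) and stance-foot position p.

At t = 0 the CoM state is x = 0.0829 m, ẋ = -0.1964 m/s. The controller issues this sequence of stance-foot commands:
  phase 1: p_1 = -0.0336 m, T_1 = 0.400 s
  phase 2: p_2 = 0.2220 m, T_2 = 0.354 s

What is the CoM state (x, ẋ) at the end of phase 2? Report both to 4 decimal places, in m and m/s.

x = 0.2479, ẋ = 0.3133

phase 1: p=-0.0336, T=0.400, ωT=1.494240, cosh=2.340184, sinh=2.115765; start (x,ẋ)=(0.082900, -0.196400) → end (x,ẋ)=(0.127795, 0.461163)
phase 2: p=0.2220, T=0.354, ωT=1.322402, cosh=2.009460, sinh=1.742966; start (x,ẋ)=(0.127795, 0.461163) → end (x,ẋ)=(0.247869, 0.313316)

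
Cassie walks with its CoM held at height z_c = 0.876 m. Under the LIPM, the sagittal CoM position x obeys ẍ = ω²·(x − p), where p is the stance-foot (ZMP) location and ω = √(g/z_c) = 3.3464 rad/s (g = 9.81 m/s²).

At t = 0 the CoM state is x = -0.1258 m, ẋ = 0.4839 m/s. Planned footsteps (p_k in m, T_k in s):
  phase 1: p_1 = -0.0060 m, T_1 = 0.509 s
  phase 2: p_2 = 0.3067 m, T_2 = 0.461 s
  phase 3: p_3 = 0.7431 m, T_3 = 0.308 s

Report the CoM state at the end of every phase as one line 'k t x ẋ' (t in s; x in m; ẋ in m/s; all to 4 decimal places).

1 0.5090 0.0380 0.3085
2 0.9700 -0.1446 -1.2520
3 1.2780 -1.1169 -5.6113

phase 1: p=-0.0060, T=0.509, ωT=1.703318, cosh=2.837108, sinh=2.655030; start (x,ẋ)=(-0.125800, 0.483900) → end (x,ẋ)=(0.038040, 0.308479)
phase 2: p=0.3067, T=0.461, ωT=1.542690, cosh=2.445481, sinh=2.231676; start (x,ẋ)=(0.038040, 0.308479) → end (x,ẋ)=(-0.144582, -1.251995)
phase 3: p=0.7431, T=0.308, ωT=1.030691, cosh=1.579881, sinh=1.223121; start (x,ẋ)=(-0.144582, -1.251995) → end (x,ẋ)=(-1.116941, -5.611332)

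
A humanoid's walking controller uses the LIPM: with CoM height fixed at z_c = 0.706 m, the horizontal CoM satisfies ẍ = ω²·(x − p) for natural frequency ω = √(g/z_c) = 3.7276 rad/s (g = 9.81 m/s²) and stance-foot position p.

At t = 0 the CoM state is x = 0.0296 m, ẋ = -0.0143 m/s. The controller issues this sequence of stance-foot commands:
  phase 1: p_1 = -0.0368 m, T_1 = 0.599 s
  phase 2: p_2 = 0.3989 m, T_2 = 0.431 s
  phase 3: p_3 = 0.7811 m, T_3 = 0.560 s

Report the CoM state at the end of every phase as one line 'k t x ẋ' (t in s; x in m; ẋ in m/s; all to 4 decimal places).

phase 1: p=-0.0368, T=0.599, ωT=2.232832, cosh=4.716734, sinh=4.609510; start (x,ẋ)=(0.029600, -0.014300) → end (x,ẋ)=(0.258708, 1.073463)
phase 2: p=0.3989, T=0.431, ωT=1.606596, cosh=2.593189, sinh=2.392620; start (x,ẋ)=(0.258708, 1.073463) → end (x,ẋ)=(0.724375, 1.533357)
phase 3: p=0.7811, T=0.560, ωT=2.087456, cosh=4.094188, sinh=3.970186; start (x,ẋ)=(0.724375, 1.533357) → end (x,ẋ)=(2.182001, 5.438357)

1 0.5990 0.2587 1.0735
2 1.0300 0.7244 1.5334
3 1.5900 2.1820 5.4384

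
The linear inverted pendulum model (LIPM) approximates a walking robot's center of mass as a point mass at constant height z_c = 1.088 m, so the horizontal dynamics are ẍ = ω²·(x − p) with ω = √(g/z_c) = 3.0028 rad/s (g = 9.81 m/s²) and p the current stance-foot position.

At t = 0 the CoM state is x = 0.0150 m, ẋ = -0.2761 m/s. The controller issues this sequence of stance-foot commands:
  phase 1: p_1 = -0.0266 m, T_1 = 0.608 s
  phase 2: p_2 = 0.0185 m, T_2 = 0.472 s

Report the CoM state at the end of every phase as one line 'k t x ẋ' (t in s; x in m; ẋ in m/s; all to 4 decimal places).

1 0.6080 -0.1721 -0.5015
2 1.0800 -0.7221 -2.2068

phase 1: p=-0.0266, T=0.608, ωT=1.825702, cosh=3.184129, sinh=3.023024; start (x,ẋ)=(0.015000, -0.276100) → end (x,ẋ)=(-0.172100, -0.501512)
phase 2: p=0.0185, T=0.472, ωT=1.417322, cosh=2.184208, sinh=1.941846; start (x,ẋ)=(-0.172100, -0.501512) → end (x,ẋ)=(-0.722127, -2.206791)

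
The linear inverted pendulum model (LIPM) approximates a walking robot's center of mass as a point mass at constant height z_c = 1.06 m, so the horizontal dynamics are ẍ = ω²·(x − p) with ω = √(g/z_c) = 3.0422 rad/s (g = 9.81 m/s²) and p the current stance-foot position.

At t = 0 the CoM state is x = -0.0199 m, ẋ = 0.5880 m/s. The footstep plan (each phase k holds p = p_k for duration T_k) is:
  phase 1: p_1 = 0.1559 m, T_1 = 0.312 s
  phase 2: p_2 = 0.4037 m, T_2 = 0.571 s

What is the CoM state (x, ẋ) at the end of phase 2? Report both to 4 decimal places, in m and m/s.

phase 1: p=0.1559, T=0.312, ωT=0.949166, cosh=1.485309, sinh=1.098246; start (x,ẋ)=(-0.019900, 0.588000) → end (x,ẋ)=(0.107053, 0.285999)
phase 2: p=0.4037, T=0.571, ωT=1.737096, cosh=2.928427, sinh=2.752396; start (x,ẋ)=(0.107053, 0.285999) → end (x,ẋ)=(-0.206255, -1.646399)

x = -0.2063, ẋ = -1.6464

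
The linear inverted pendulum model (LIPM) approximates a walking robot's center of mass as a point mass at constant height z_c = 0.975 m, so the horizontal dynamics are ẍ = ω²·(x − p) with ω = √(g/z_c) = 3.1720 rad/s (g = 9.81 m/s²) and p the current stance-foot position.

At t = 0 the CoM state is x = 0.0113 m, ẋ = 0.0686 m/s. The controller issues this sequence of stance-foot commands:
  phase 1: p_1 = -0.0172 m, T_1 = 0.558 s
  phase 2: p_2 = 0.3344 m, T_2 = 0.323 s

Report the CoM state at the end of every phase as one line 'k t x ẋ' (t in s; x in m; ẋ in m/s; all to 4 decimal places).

1 0.5580 0.1305 0.4649
2 0.8810 0.1917 -0.0538

phase 1: p=-0.0172, T=0.558, ωT=1.769976, cosh=3.020525, sinh=2.850188; start (x,ẋ)=(0.011300, 0.068600) → end (x,ẋ)=(0.130525, 0.464871)
phase 2: p=0.3344, T=0.323, ωT=1.024556, cosh=1.572407, sinh=1.213451; start (x,ẋ)=(0.130525, 0.464871) → end (x,ẋ)=(0.191662, -0.053762)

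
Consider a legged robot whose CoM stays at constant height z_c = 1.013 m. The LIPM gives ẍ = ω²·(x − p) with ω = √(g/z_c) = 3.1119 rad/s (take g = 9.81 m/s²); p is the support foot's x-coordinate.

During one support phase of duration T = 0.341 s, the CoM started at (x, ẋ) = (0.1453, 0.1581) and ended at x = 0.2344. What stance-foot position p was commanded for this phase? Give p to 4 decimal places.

p = 0.1057

ωT = 3.1119·0.341 = 1.061158; cosh(ωT) = 1.617885, sinh(ωT) = 1.271830
x(T) = p + (x₀−p)·cosh(ωT) + (ẋ₀/ω)·sinh(ωT) ⇒ p·(1 − cosh) = x(T) − x₀·cosh − (ẋ₀/ω)·sinh
numerator   = 0.2344 − (0.1453)·1.617885 − (0.1581/3.1119)·1.271830 = -0.065294
denominator = 1 − 1.617885 = -0.617885
p = -0.065294 / -0.617885 = 0.1057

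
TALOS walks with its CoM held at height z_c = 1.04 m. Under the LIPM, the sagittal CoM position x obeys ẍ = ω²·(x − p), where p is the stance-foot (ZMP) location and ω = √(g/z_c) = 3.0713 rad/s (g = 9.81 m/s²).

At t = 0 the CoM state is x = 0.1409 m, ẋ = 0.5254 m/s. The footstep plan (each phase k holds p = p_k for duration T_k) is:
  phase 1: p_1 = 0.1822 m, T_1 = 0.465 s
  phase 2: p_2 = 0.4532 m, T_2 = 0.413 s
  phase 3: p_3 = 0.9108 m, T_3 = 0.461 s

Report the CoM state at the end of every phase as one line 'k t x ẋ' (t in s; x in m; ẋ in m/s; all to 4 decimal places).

phase 1: p=0.1822, T=0.465, ωT=1.428154, cosh=2.205373, sinh=1.965622; start (x,ẋ)=(0.140900, 0.525400) → end (x,ẋ)=(0.427372, 0.909374)
phase 2: p=0.4532, T=0.413, ωT=1.268447, cosh=1.918297, sinh=1.637029; start (x,ẋ)=(0.427372, 0.909374) → end (x,ẋ)=(0.888359, 1.614594)
phase 3: p=0.9108, T=0.461, ωT=1.415869, cosh=2.181391, sinh=1.938676; start (x,ẋ)=(0.888359, 1.614594) → end (x,ẋ)=(1.881017, 3.388440)

1 0.4650 0.4274 0.9094
2 0.8780 0.8884 1.6146
3 1.3390 1.8810 3.3884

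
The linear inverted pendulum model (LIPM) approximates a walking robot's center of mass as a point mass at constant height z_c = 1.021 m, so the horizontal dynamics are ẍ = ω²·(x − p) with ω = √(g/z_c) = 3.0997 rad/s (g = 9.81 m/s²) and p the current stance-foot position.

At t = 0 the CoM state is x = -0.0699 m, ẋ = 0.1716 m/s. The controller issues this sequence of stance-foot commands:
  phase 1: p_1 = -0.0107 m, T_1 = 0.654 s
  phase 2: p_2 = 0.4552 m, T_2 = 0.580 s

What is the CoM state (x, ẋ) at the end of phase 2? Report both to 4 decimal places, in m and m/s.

phase 1: p=-0.0107, T=0.654, ωT=2.027204, cosh=3.862264, sinh=3.730561; start (x,ẋ)=(-0.069900, 0.171600) → end (x,ẋ)=(-0.032821, -0.021802)
phase 2: p=0.4552, T=0.580, ωT=1.797826, cosh=3.101084, sinh=2.935426; start (x,ẋ)=(-0.032821, -0.021802) → end (x,ẋ)=(-1.078842, -4.508086)

x = -1.0788, ẋ = -4.5081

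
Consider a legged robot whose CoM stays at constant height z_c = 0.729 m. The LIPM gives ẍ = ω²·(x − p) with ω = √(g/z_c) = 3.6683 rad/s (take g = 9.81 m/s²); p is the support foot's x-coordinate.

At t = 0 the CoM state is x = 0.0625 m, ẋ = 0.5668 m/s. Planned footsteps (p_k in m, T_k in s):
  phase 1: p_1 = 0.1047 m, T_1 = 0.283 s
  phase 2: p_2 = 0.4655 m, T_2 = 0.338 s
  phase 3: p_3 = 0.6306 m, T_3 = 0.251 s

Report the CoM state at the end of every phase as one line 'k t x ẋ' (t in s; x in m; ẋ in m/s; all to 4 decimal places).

phase 1: p=0.1047, T=0.283, ωT=1.038129, cosh=1.589022, sinh=1.234906; start (x,ẋ)=(0.062500, 0.566800) → end (x,ẋ)=(0.228452, 0.709492)
phase 2: p=0.4655, T=0.338, ωT=1.239885, cosh=1.872317, sinh=1.582900; start (x,ẋ)=(0.228452, 0.709492) → end (x,ẋ)=(0.327823, -0.048037)
phase 3: p=0.6306, T=0.251, ωT=0.920743, cosh=1.454690, sinh=1.056467; start (x,ẋ)=(0.327823, -0.048037) → end (x,ẋ)=(0.176318, -1.243273)

1 0.2830 0.2285 0.7095
2 0.6210 0.3278 -0.0480
3 0.8720 0.1763 -1.2433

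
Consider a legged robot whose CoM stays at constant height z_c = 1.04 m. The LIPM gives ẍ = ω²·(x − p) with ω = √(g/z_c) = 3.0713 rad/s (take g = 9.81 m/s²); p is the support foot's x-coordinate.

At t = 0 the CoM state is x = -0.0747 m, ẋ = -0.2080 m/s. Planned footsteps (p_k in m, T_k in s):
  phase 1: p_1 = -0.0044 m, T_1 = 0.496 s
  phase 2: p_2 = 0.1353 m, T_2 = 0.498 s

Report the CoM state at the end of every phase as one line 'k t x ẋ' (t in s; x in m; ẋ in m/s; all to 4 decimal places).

1 0.4960 -0.3213 -0.9715
2 0.9940 -1.6637 -5.4320

phase 1: p=-0.0044, T=0.496, ωT=1.523365, cosh=2.402806, sinh=2.184829; start (x,ẋ)=(-0.074700, -0.208000) → end (x,ẋ)=(-0.321282, -0.971515)
phase 2: p=0.1353, T=0.498, ωT=1.529507, cosh=2.416272, sinh=2.199630; start (x,ẋ)=(-0.321282, -0.971515) → end (x,ẋ)=(-1.663715, -5.431989)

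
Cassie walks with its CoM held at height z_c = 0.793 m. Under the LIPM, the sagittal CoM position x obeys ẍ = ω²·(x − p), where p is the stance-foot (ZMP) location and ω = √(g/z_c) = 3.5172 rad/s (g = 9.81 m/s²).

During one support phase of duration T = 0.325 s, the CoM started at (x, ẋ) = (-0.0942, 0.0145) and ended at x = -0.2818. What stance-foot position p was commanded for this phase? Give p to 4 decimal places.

ωT = 3.5172·0.325 = 1.143090; cosh(ωT) = 1.727639, sinh(ωT) = 1.408806
x(T) = p + (x₀−p)·cosh(ωT) + (ẋ₀/ω)·sinh(ωT) ⇒ p·(1 − cosh) = x(T) − x₀·cosh − (ẋ₀/ω)·sinh
numerator   = -0.2818 − (-0.0942)·1.727639 − (0.0145/3.5172)·1.408806 = -0.124864
denominator = 1 − 1.727639 = -0.727639
p = -0.124864 / -0.727639 = 0.1716

p = 0.1716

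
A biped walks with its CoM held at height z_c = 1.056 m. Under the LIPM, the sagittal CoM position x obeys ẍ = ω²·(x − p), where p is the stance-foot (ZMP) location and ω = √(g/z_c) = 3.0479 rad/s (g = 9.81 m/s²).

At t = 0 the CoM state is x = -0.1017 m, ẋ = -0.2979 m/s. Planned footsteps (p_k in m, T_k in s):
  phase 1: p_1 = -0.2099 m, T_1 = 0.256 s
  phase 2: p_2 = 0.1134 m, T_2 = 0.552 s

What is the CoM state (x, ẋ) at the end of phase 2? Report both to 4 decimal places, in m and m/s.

x = -0.7160, ẋ = -2.3981

phase 1: p=-0.2099, T=0.256, ωT=0.780262, cosh=1.320165, sinh=0.861880; start (x,ẋ)=(-0.101700, -0.297900) → end (x,ẋ)=(-0.151298, -0.109044)
phase 2: p=0.1134, T=0.552, ωT=1.682441, cosh=2.782294, sinh=2.596374; start (x,ẋ)=(-0.151298, -0.109044) → end (x,ẋ)=(-0.715957, -2.398076)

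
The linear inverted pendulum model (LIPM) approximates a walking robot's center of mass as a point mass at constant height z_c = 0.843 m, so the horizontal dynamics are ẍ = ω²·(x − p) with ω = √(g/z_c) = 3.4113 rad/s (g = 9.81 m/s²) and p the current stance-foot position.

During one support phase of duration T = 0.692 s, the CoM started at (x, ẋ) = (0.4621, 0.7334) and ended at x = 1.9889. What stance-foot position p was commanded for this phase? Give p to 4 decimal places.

p = 0.3706

ωT = 3.4113·0.692 = 2.360620; cosh(ωT) = 5.345939, sinh(ωT) = 5.251577
x(T) = p + (x₀−p)·cosh(ωT) + (ẋ₀/ω)·sinh(ωT) ⇒ p·(1 − cosh) = x(T) − x₀·cosh − (ẋ₀/ω)·sinh
numerator   = 1.9889 − (0.4621)·5.345939 − (0.7334/3.4113)·5.251577 = -1.610502
denominator = 1 − 5.345939 = -4.345939
p = -1.610502 / -4.345939 = 0.3706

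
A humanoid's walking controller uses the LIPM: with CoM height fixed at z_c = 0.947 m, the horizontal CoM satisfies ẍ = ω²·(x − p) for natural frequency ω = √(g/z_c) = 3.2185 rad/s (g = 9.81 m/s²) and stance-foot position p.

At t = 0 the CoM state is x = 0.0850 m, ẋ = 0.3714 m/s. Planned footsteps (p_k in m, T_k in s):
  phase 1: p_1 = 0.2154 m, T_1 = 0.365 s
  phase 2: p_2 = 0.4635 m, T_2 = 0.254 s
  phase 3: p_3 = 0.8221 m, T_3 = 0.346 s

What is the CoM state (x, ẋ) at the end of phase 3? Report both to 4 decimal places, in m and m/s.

phase 1: p=0.2154, T=0.365, ωT=1.174753, cosh=1.773119, sinh=1.464223; start (x,ẋ)=(0.085000, 0.371400) → end (x,ẋ)=(0.153150, 0.044013)
phase 2: p=0.4635, T=0.254, ωT=0.817499, cosh=1.353181, sinh=0.911647; start (x,ẋ)=(0.153150, 0.044013) → end (x,ẋ)=(0.056007, -0.851052)
phase 3: p=0.8221, T=0.346, ωT=1.113601, cosh=1.686840, sinh=1.358465; start (x,ẋ)=(0.056007, -0.851052) → end (x,ẋ)=(-0.829389, -4.785116)

x = -0.8294, ẋ = -4.7851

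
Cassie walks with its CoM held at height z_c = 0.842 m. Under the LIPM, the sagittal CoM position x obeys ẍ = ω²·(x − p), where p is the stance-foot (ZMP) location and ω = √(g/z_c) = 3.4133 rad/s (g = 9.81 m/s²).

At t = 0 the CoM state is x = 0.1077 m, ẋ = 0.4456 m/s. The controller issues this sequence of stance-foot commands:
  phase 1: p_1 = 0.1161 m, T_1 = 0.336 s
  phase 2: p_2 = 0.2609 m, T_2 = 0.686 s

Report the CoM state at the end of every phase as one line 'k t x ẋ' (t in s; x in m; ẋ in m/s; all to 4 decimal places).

phase 1: p=0.1161, T=0.336, ωT=1.146869, cosh=1.732975, sinh=1.415345; start (x,ẋ)=(0.107700, 0.445600) → end (x,ẋ)=(0.286314, 0.731633)
phase 2: p=0.2609, T=0.686, ωT=2.341524, cosh=5.246624, sinh=5.150443; start (x,ẋ)=(0.286314, 0.731633) → end (x,ẋ)=(1.498222, 4.285376)

1 0.3360 0.2863 0.7316
2 1.0220 1.4982 4.2854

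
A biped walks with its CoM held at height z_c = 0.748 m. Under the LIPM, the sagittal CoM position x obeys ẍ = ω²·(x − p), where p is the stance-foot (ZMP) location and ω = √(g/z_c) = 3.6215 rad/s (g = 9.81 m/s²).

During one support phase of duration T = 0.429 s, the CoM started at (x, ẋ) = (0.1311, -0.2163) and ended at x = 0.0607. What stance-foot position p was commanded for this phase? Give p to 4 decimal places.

ωT = 3.6215·0.429 = 1.553624; cosh(ωT) = 2.470027, sinh(ωT) = 2.258546
x(T) = p + (x₀−p)·cosh(ωT) + (ẋ₀/ω)·sinh(ωT) ⇒ p·(1 − cosh) = x(T) − x₀·cosh − (ẋ₀/ω)·sinh
numerator   = 0.0607 − (0.1311)·2.470027 − (-0.2163/3.6215)·2.258546 = -0.128225
denominator = 1 − 2.470027 = -1.470027
p = -0.128225 / -1.470027 = 0.0872

p = 0.0872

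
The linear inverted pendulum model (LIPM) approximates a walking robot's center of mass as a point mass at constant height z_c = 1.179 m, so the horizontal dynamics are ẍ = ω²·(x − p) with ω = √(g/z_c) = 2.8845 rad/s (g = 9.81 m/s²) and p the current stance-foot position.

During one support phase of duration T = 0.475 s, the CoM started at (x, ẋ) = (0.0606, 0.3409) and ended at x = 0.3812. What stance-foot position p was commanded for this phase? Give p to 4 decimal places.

p = -0.0335

ωT = 2.8845·0.475 = 1.370138; cosh(ωT) = 2.094982, sinh(ωT) = 1.840910
x(T) = p + (x₀−p)·cosh(ωT) + (ẋ₀/ω)·sinh(ωT) ⇒ p·(1 − cosh) = x(T) − x₀·cosh − (ẋ₀/ω)·sinh
numerator   = 0.3812 − (0.0606)·2.094982 − (0.3409/2.8845)·1.840910 = 0.036679
denominator = 1 − 2.094982 = -1.094982
p = 0.036679 / -1.094982 = -0.0335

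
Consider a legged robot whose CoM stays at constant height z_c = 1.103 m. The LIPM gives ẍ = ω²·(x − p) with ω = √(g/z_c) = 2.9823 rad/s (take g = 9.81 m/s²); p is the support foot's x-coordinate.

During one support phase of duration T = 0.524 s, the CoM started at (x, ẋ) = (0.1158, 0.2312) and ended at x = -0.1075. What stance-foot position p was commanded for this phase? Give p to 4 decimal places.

ωT = 2.9823·0.524 = 1.562725; cosh(ωT) = 2.490686, sinh(ωT) = 2.281122
x(T) = p + (x₀−p)·cosh(ωT) + (ẋ₀/ω)·sinh(ωT) ⇒ p·(1 − cosh) = x(T) − x₀·cosh − (ẋ₀/ω)·sinh
numerator   = -0.1075 − (0.1158)·2.490686 − (0.2312/2.9823)·2.281122 = -0.572763
denominator = 1 − 2.490686 = -1.490686
p = -0.572763 / -1.490686 = 0.3842

p = 0.3842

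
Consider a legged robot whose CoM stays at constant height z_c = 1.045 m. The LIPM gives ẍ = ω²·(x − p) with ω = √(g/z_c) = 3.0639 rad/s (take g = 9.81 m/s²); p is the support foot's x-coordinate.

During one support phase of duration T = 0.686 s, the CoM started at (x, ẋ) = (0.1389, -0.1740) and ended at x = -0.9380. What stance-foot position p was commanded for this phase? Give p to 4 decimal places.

p = 0.4080

ωT = 3.0639·0.686 = 2.101835; cosh(ωT) = 4.151702, sinh(ωT) = 4.029470
x(T) = p + (x₀−p)·cosh(ωT) + (ẋ₀/ω)·sinh(ωT) ⇒ p·(1 − cosh) = x(T) − x₀·cosh − (ẋ₀/ω)·sinh
numerator   = -0.9380 − (0.1389)·4.151702 − (-0.1740/3.0639)·4.029470 = -1.285836
denominator = 1 − 4.151702 = -3.151702
p = -1.285836 / -3.151702 = 0.4080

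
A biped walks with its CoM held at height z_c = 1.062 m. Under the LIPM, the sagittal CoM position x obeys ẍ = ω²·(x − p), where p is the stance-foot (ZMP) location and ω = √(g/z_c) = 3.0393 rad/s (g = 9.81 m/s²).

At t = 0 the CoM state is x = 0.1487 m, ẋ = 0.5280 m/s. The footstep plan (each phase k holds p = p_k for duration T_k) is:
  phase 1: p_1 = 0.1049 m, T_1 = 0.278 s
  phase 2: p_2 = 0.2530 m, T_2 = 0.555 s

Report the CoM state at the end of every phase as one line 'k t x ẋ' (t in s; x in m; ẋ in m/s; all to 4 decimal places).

1 0.2780 0.3302 0.8543
2 0.8330 1.2018 2.9984

phase 1: p=0.1049, T=0.278, ωT=0.844925, cosh=1.378697, sinh=0.949107; start (x,ẋ)=(0.148700, 0.528000) → end (x,ẋ)=(0.330170, 0.854298)
phase 2: p=0.2530, T=0.555, ωT=1.686812, cosh=2.793669, sinh=2.608560; start (x,ẋ)=(0.330170, 0.854298) → end (x,ẋ)=(1.201811, 2.998444)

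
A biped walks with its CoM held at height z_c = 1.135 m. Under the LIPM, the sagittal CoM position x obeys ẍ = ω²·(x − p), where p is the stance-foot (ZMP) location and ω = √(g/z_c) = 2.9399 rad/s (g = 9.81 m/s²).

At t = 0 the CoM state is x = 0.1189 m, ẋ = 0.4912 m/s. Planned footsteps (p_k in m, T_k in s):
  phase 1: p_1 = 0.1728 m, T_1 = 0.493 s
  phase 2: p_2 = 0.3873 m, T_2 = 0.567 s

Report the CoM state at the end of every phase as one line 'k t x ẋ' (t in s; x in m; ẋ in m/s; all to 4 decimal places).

phase 1: p=0.1728, T=0.493, ωT=1.449371, cosh=2.247575, sinh=2.012857; start (x,ẋ)=(0.118900, 0.491200) → end (x,ẋ)=(0.387965, 0.785050)
phase 2: p=0.3873, T=0.567, ωT=1.666923, cosh=2.742338, sinh=2.553511; start (x,ẋ)=(0.387965, 0.785050) → end (x,ẋ)=(1.070995, 2.157865)

1 0.4930 0.3880 0.7851
2 1.0600 1.0710 2.1579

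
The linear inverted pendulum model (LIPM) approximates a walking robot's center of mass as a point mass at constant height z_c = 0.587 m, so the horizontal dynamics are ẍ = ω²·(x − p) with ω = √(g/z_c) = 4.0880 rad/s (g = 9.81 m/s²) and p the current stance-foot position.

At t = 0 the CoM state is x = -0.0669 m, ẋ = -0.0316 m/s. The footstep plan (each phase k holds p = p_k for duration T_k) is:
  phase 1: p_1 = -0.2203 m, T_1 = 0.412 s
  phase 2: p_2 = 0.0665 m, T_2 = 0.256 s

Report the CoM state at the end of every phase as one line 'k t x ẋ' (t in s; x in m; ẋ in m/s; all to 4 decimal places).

1 0.4120 0.1871 1.5433
2 0.6680 0.7307 3.0839

phase 1: p=-0.2203, T=0.412, ωT=1.684256, cosh=2.787011, sinh=2.601429; start (x,ẋ)=(-0.066900, -0.031600) → end (x,ẋ)=(0.187119, 1.543284)
phase 2: p=0.0665, T=0.256, ωT=1.046528, cosh=1.599451, sinh=1.248296; start (x,ẋ)=(0.187119, 1.543284) → end (x,ẋ)=(0.730675, 3.083929)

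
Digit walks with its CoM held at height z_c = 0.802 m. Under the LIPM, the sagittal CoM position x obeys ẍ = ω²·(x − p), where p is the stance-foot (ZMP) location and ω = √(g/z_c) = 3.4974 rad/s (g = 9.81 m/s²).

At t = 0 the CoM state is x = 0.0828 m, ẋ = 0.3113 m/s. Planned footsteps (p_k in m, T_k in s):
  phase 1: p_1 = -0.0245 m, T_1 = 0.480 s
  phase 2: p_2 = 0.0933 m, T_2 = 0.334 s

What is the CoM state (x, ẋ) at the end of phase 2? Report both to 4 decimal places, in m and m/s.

x = 1.5777, ẋ = 5.3159

phase 1: p=-0.0245, T=0.480, ωT=1.678752, cosh=2.772735, sinh=2.586129; start (x,ẋ)=(0.082800, 0.311300) → end (x,ẋ)=(0.503203, 1.833652)
phase 2: p=0.0933, T=0.334, ωT=1.168132, cosh=1.763463, sinh=1.452515; start (x,ẋ)=(0.503203, 1.833652) → end (x,ẋ)=(1.577688, 5.315896)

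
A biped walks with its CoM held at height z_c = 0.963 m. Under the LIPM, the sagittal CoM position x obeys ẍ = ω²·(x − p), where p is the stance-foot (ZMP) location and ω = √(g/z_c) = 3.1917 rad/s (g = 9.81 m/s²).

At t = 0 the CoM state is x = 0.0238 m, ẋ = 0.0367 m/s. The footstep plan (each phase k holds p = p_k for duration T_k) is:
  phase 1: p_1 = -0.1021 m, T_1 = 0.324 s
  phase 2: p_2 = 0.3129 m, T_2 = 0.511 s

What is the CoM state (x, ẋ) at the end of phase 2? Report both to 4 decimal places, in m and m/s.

phase 1: p=-0.1021, T=0.324, ωT=1.034111, cosh=1.584073, sinh=1.228531; start (x,ẋ)=(0.023800, 0.036700) → end (x,ẋ)=(0.111461, 0.551802)
phase 2: p=0.3129, T=0.511, ωT=1.630959, cosh=2.652256, sinh=2.456514; start (x,ẋ)=(0.111461, 0.551802) → end (x,ẋ)=(0.203331, -0.115851)

x = 0.2033, ẋ = -0.1159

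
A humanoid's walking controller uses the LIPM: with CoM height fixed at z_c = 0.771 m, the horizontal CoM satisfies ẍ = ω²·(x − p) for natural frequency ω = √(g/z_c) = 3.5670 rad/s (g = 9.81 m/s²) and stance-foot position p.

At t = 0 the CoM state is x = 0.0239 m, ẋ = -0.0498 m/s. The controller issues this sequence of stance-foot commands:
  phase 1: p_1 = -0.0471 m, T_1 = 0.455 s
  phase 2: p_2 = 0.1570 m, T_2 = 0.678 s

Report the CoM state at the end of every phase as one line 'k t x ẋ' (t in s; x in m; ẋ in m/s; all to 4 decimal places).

1 0.4550 0.1058 0.4857
2 1.1330 0.6258 1.7316

phase 1: p=-0.0471, T=0.455, ωT=1.622985, cosh=2.632753, sinh=2.435444; start (x,ẋ)=(0.023900, -0.049800) → end (x,ẋ)=(0.105823, 0.485682)
phase 2: p=0.1570, T=0.678, ωT=2.418426, cosh=5.658617, sinh=5.569555; start (x,ẋ)=(0.105823, 0.485682) → end (x,ẋ)=(0.625761, 1.731585)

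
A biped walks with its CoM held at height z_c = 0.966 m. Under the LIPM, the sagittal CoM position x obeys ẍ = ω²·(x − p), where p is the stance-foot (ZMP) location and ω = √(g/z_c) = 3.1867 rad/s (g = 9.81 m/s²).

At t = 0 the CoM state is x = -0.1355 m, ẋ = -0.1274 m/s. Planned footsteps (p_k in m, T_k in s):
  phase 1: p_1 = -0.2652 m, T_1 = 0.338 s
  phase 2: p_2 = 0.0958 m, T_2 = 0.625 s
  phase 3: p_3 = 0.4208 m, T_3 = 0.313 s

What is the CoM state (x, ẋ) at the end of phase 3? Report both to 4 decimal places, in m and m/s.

phase 1: p=-0.2652, T=0.338, ωT=1.077105, cosh=1.638373, sinh=1.297793; start (x,ẋ)=(-0.135500, -0.127400) → end (x,ẋ)=(-0.104587, 0.327669)
phase 2: p=0.0958, T=0.625, ωT=1.991688, cosh=3.732177, sinh=3.595712; start (x,ẋ)=(-0.104587, 0.327669) → end (x,ẋ)=(-0.282355, -1.073209)
phase 3: p=0.4208, T=0.313, ωT=0.997437, cosh=1.540074, sinh=1.171250; start (x,ẋ)=(-0.282355, -1.073209) → end (x,ẋ)=(-1.056562, -4.277294)

x = -1.0566, ẋ = -4.2773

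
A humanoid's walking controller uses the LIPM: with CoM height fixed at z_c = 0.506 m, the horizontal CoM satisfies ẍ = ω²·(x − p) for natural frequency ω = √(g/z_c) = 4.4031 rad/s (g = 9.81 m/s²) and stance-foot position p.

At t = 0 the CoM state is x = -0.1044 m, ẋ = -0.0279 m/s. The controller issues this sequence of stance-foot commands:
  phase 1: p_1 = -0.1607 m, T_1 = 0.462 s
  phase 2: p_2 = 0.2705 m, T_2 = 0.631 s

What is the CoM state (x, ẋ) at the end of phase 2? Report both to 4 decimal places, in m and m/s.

x = -0.1382, ẋ = -1.6838

phase 1: p=-0.1607, T=0.462, ωT=2.034232, cosh=3.888580, sinh=3.757799; start (x,ẋ)=(-0.104400, -0.027900) → end (x,ẋ)=(0.034416, 0.823046)
phase 2: p=0.2705, T=0.631, ωT=2.778356, cosh=8.077343, sinh=8.015202; start (x,ẋ)=(0.034416, 0.823046) → end (x,ẋ)=(-0.138195, -1.683787)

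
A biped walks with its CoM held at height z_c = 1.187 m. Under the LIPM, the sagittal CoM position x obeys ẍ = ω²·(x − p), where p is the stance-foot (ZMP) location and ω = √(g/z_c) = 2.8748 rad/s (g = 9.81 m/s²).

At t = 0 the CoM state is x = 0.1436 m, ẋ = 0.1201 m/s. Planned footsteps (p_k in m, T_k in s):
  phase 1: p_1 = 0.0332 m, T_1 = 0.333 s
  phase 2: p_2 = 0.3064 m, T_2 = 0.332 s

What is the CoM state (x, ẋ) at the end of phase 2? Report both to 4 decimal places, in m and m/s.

x = 0.4188, ẋ = 0.5964

phase 1: p=0.0332, T=0.333, ωT=0.957308, cosh=1.494301, sinh=1.110376; start (x,ẋ)=(0.143600, 0.120100) → end (x,ẋ)=(0.244559, 0.531874)
phase 2: p=0.3064, T=0.332, ωT=0.954434, cosh=1.491115, sinh=1.106084; start (x,ẋ)=(0.244559, 0.531874) → end (x,ẋ)=(0.418827, 0.596444)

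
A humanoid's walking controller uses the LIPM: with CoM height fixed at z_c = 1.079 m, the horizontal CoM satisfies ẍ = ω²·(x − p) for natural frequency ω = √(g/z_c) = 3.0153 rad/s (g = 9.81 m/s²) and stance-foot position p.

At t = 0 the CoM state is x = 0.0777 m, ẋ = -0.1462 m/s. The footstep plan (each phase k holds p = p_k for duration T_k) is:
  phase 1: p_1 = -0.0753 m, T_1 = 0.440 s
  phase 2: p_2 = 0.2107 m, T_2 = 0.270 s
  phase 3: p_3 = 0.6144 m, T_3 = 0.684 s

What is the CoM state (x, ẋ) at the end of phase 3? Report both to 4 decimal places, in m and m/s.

x = -0.0478, ẋ = -1.8024

phase 1: p=-0.0753, T=0.440, ωT=1.326732, cosh=2.017025, sinh=1.751682; start (x,ẋ)=(0.077700, -0.146200) → end (x,ẋ)=(0.148373, 0.513234)
phase 2: p=0.2107, T=0.270, ωT=0.814131, cosh=1.350119, sinh=0.907095; start (x,ẋ)=(0.148373, 0.513234) → end (x,ẋ)=(0.280947, 0.522451)
phase 3: p=0.6144, T=0.684, ωT=2.062465, cosh=3.996238, sinh=3.869098; start (x,ẋ)=(0.280947, 0.522451) → end (x,ẋ)=(-0.047772, -1.802387)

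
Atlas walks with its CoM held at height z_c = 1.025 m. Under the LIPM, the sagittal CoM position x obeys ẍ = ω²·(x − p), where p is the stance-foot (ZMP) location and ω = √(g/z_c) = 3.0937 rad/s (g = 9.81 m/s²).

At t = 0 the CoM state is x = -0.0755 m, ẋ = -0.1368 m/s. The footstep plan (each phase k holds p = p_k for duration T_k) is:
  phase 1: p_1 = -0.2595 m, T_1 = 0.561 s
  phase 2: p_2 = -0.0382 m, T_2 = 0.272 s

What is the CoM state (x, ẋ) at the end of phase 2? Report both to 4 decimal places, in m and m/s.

x = 0.5857, ẋ = 2.1717

phase 1: p=-0.2595, T=0.561, ωT=1.735566, cosh=2.924218, sinh=2.747918; start (x,ẋ)=(-0.075500, -0.136800) → end (x,ẋ)=(0.157046, 1.164194)
phase 2: p=-0.0382, T=0.272, ωT=0.841486, cosh=1.375441, sinh=0.944372; start (x,ẋ)=(0.157046, 1.164194) → end (x,ẋ)=(0.585727, 2.171712)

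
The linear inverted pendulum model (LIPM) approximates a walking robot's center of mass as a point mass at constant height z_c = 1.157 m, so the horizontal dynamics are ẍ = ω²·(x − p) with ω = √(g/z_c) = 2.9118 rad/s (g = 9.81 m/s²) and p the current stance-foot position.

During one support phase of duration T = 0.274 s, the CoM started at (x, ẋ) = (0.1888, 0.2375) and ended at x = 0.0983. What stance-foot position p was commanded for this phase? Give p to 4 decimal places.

p = 0.6737

ωT = 2.9118·0.274 = 0.797833; cosh(ωT) = 1.335514, sinh(ωT) = 0.885210
x(T) = p + (x₀−p)·cosh(ωT) + (ẋ₀/ω)·sinh(ωT) ⇒ p·(1 − cosh) = x(T) − x₀·cosh − (ẋ₀/ω)·sinh
numerator   = 0.0983 − (0.1888)·1.335514 − (0.2375/2.9118)·0.885210 = -0.226047
denominator = 1 − 1.335514 = -0.335514
p = -0.226047 / -0.335514 = 0.6737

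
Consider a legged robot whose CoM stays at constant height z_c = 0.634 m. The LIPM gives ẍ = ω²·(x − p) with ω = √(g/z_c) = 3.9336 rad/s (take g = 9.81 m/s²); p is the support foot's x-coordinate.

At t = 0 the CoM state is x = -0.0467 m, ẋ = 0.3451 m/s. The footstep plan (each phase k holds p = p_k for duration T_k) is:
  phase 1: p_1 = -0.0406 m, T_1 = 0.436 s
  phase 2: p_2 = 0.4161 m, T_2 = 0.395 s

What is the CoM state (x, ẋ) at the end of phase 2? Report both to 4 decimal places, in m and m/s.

phase 1: p=-0.0406, T=0.436, ωT=1.715050, cosh=2.868453, sinh=2.688498; start (x,ẋ)=(-0.046700, 0.345100) → end (x,ẋ)=(0.177768, 0.925393)
phase 2: p=0.4161, T=0.395, ωT=1.553772, cosh=2.470362, sinh=2.258913; start (x,ẋ)=(0.177768, 0.925393) → end (x,ẋ)=(0.358751, 0.168318)

x = 0.3588, ẋ = 0.1683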